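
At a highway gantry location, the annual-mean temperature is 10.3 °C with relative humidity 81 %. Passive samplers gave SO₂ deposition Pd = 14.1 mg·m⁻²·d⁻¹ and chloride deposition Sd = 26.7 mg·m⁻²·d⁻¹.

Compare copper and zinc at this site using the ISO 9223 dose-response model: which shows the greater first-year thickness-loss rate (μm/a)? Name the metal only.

zinc

copper: f(T) = -0.080·(T−10) [T>10 °C] = -0.0240
  Pd branch = 0.0053·Pd^0.26·e^(0.059·RH+f) = 1.225 μm/a
  Sd branch = 0.01025·Sd^0.27·e^(0.036·RH+0.049·T) = 0.7612 μm/a
  r_corr = 1.225 + 0.7612 = 1.986 μm/a
zinc: temperature factor f = -0.071·(0.3) = -0.0213
  Pd branch = 0.0129·Pd^0.44·e^(0.046·RH+f) = 1.679 μm/a
  Sd branch = 0.0175·Sd^0.57·e^(0.008·RH+0.085·T) = 0.5222 μm/a
  r_corr = 1.679 + 0.5222 = 2.202 μm/a
Ordering by μm/a: zinc (2.2) > copper (1.99)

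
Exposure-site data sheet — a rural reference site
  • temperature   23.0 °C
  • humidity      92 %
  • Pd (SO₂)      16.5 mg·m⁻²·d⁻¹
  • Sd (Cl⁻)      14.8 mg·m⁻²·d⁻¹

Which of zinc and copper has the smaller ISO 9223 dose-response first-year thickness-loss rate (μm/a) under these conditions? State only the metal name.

zinc

zinc: T>10 °C ⇒ hinge -0.071·(23.0−10) = -0.9230
  sulphur-dioxide contribution → 1.212 μm/a
  chloride contribution → 1.199 μm/a
  total first-year rate 2.41 μm/a
copper: temperature factor f = -0.080·(13.0) = -1.0400
  sulphur-dioxide contribution → 0.8841 μm/a
  chloride contribution → 1.797 μm/a
  total first-year rate 2.681 μm/a
Ordering by μm/a: copper (2.68) > zinc (2.41)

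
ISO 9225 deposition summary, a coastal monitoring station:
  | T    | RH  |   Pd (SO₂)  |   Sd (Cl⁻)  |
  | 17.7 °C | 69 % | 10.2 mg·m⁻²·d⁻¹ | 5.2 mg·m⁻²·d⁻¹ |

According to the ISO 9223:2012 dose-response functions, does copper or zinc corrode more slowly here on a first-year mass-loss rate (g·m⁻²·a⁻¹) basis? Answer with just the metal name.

copper: f(T) = -0.080·(T−10) [T>10 °C] = -0.6160
  sulphur-dioxide contribution → 0.3069 μm/a
  chloride contribution → 0.4566 μm/a
  ⇒ r_corr(copper) = 0.7635 μm/a
  mass loss = 0.7635 μm/a × 8.96 g/cm³ = 6.841 g·m⁻²·a⁻¹
zinc: T>10 °C ⇒ hinge -0.071·(17.7−10) = -0.5467
  sulphur-dioxide contribution → 0.4959 μm/a
  chloride contribution → 0.3502 μm/a
  total first-year rate 0.8461 μm/a
  mass loss = 0.8461 μm/a × 7.14 g/cm³ = 6.041 g·m⁻²·a⁻¹
Ordering by g·m⁻²·a⁻¹: copper (6.84) > zinc (6.04)

zinc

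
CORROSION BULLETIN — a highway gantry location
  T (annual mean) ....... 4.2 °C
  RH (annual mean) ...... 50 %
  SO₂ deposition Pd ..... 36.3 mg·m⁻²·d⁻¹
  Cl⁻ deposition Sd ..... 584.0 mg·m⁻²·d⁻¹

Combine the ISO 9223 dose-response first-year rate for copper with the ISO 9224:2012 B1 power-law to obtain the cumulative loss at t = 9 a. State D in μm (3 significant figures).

copper: temperature factor f = +0.126·(-5.8) = -0.7308
  Pd branch = 0.0053·Pd^0.26·e^(0.059·RH+f) = 0.1241 μm/a
  Cl⁻ term: 0.01025·584.0^0.27·exp(0.036·50+0.049·4.2) = 0.4254
  sum: 0.1241 + 0.4254 → r_corr = 0.5494 μm/a
ISO 9224: D(t) = r_corr · t^b with b = 0.667 (copper, B1)
  D(9) = 0.5494 × 9^0.667 = 0.5494 × 4.33 = 2.379 μm

D(9) = 2.38 μm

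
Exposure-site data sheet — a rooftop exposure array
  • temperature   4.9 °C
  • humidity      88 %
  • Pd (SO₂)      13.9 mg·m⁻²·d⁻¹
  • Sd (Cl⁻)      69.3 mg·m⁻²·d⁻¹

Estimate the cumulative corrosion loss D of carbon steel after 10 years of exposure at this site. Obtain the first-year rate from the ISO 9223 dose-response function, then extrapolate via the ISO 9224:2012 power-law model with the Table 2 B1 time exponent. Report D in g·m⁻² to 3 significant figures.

carbon steel: temperature factor f = +0.150·(-5.1) = -0.7650
  SO₂ term: 1.77·13.9^0.52·exp(0.02·88-0.7650) = 18.81
  Sd branch = 0.102·Sd^0.62·e^(0.033·RH+0.04·T) = 31.34 μm/a
  r_corr = 18.81 + 31.34 = 50.16 μm/a
ISO 9224: D(t) = r_corr · t^b with b = 0.523 (carbon steel, B1)
  D(10) = 50.16 × 10^0.523 = 50.16 × 3.334 = 167.2 μm
  Mass loss = 167.2 μm × 7.85 g/cm³ = 1313 g·m⁻²

D(10) = 1.31e+03 g·m⁻²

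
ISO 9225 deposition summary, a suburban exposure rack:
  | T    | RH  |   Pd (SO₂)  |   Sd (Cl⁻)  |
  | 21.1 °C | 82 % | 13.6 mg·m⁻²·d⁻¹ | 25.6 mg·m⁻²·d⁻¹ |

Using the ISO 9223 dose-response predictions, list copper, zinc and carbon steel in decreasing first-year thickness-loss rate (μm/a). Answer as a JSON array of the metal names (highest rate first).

["carbon steel", "zinc", "copper"]

copper: temperature factor f = -0.080·(11.1) = -0.8880
  Pd branch = 0.0053·Pd^0.26·e^(0.059·RH+f) = 0.5426 μm/a
  Cl⁻ term: 0.01025·25.6^0.27·exp(0.036·82+0.049·21.1) = 1.324
  sum: 0.5426 + 1.324 → r_corr = 1.867 μm/a
zinc: f(T) = -0.071·(T−10) [T>10 °C] = -0.7881
  SO₂ term: 0.0129·13.6^0.44·exp(0.046·82-0.7881) = 0.804
  Sd branch = 0.0175·Sd^0.57·e^(0.008·RH+0.085·T) = 1.287 μm/a
  r_corr = 0.804 + 1.287 = 2.091 μm/a
carbon steel: T>10 °C ⇒ hinge -0.054·(21.1−10) = -0.5994
  Pd branch = 1.77·Pd^0.52·e^(0.02·RH+f) = 19.47 μm/a
  Sd branch = 0.102·Sd^0.62·e^(0.033·RH+0.04·T) = 26.51 μm/a
  r_corr = 19.47 + 26.51 = 45.98 μm/a
Ordering by μm/a: carbon steel (46) > zinc (2.09) > copper (1.87)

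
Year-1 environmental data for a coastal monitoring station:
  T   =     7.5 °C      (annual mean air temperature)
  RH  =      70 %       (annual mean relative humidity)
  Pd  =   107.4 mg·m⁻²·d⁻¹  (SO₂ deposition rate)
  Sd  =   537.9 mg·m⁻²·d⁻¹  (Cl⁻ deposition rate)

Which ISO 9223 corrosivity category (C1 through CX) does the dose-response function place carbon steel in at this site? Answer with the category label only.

C5

carbon steel: f(T) = +0.150·(T−10) [T≤10 °C] = -0.3750
  SO₂ term: 1.77·107.4^0.52·exp(0.02·70-0.3750) = 56.14
  Sd branch = 0.102·Sd^0.62·e^(0.033·RH+0.04·T) = 68.41 μm/a
  r_corr = 56.14 + 68.41 = 124.6 μm/a
Category bounds: 80…200 μm/a bracket r_corr ⇒ C5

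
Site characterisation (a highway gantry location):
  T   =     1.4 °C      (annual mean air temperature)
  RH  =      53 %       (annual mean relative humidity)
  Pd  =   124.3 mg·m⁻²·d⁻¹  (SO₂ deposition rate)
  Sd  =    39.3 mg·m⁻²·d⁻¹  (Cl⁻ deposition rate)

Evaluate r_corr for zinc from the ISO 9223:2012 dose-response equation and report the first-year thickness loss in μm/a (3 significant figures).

zinc: T≤10 °C ⇒ hinge +0.038·(1.4−10) = -0.3268
  sulphur-dioxide contribution → 0.8893 μm/a
  chloride contribution → 0.2442 μm/a
  ⇒ r_corr(zinc) = 1.133 μm/a

r_corr = 1.13 μm/a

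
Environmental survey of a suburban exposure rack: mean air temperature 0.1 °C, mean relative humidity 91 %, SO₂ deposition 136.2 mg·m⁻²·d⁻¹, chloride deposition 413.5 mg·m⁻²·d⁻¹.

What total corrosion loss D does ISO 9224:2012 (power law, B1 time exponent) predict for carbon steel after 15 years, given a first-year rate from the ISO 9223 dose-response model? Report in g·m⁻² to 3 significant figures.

D(15) = 3.83e+03 g·m⁻²

carbon steel: temperature factor f = +0.150·(-9.9) = -1.4850
  SO₂ term: 1.77·136.2^0.52·exp(0.02·91-1.4850) = 31.86
  Cl⁻ term: 0.102·413.5^0.62·exp(0.033·91+0.04·0.1) = 86.44
  r_corr = 31.86 + 86.44 = 118.3 μm/a
Power-law: D(15) = r_corr · 15^0.523
  D(15) = 118.3 × 15^0.523 = 118.3 × 4.122 = 487.6 μm
  Mass loss = 487.6 μm × 7.85 g/cm³ = 3828 g·m⁻²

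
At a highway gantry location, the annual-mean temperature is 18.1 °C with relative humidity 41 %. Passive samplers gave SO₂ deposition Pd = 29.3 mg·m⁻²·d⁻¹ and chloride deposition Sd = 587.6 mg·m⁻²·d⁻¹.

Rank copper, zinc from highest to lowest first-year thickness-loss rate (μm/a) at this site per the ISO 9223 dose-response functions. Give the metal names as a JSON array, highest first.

["zinc", "copper"]

copper: temperature factor f = -0.080·(8.1) = -0.6480
  sulphur-dioxide contribution → 0.07495 μm/a
  chloride contribution → 0.6089 μm/a
  total first-year rate 0.6839 μm/a
zinc: f(T) = -0.071·(T−10) [T>10 °C] = -0.5751
  sulphur-dioxide contribution → 0.2115 μm/a
  chloride contribution → 4.286 μm/a
  ⇒ r_corr(zinc) = 4.497 μm/a
Ordering by μm/a: zinc (4.5) > copper (0.684)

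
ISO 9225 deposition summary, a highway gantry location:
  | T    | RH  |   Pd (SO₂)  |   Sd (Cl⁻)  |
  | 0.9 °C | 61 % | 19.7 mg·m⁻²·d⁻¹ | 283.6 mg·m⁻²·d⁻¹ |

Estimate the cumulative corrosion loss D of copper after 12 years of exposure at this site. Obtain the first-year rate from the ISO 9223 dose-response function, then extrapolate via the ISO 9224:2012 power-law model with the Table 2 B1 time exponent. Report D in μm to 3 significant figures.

copper: T≤10 °C ⇒ hinge +0.126·(0.9−10) = -1.1466
  SO₂ term: 0.0053·19.7^0.26·exp(0.059·61-1.1466) = 0.1336
  Cl⁻ term: 0.01025·283.6^0.27·exp(0.036·61+0.049·0.9) = 0.4424
  r_corr = 0.1336 + 0.4424 = 0.576 μm/a
ISO 9224: D(t) = r_corr · t^b with b = 0.667 (copper, B1)
  D(12) = 0.576 × 12^0.667 = 0.576 × 5.246 = 3.022 μm

D(12) = 3.02 μm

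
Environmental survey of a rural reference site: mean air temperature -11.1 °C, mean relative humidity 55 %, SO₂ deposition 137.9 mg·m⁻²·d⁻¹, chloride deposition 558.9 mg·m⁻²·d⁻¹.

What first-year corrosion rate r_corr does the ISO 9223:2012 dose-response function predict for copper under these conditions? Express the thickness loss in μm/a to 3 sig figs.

r_corr = 0.272 μm/a

copper: f(T) = +0.126·(T−10) [T≤10 °C] = -2.6586
  sulphur-dioxide contribution → 0.0343 μm/a
  chloride contribution → 0.2378 μm/a
  total first-year rate 0.2721 μm/a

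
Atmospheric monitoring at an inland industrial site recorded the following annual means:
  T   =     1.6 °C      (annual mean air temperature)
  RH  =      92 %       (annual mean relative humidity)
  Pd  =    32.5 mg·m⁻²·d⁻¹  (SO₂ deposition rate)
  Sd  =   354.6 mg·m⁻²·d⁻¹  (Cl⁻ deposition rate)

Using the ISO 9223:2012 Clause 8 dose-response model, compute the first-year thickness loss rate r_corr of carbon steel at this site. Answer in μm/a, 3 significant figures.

r_corr = 106 μm/a

carbon steel: f(T) = +0.150·(T−10) [T≤10 °C] = -1.2600
  SO₂ term: 1.77·32.5^0.52·exp(0.02·92-1.2600) = 19.32
  Cl⁻ term: 0.102·354.6^0.62·exp(0.033·92+0.04·1.6) = 86.25
  r_corr = 19.32 + 86.25 = 105.6 μm/a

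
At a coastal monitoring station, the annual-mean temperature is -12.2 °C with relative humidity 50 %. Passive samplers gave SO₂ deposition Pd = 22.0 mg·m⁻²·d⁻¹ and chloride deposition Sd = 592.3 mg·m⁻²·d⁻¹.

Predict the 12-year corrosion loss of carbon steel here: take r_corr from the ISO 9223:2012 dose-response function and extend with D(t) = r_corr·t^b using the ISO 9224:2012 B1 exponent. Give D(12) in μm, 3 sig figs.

D(12) = 65.8 μm

carbon steel: f(T) = +0.150·(T−10) [T≤10 °C] = -3.3300
  sulphur-dioxide contribution → 0.8593 μm/a
  chloride contribution → 17.07 μm/a
  total first-year rate 17.93 μm/a
ISO 9224: D(t) = r_corr · t^b with b = 0.523 (carbon steel, B1)
  D(12) = 17.93 × 12^0.523 = 17.93 × 3.668 = 65.76 μm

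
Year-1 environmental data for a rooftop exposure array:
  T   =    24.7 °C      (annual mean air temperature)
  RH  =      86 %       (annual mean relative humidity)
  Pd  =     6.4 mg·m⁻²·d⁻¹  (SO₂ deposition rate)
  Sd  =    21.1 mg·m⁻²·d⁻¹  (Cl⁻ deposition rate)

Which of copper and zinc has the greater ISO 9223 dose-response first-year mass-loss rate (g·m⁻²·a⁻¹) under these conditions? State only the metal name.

copper

copper: T>10 °C ⇒ hinge -0.080·(24.7−10) = -1.1760
  SO₂ term: 0.0053·6.4^0.26·exp(0.059·86-1.1760) = 0.4234
  Cl⁻ term: 0.01025·21.1^0.27·exp(0.036·86+0.049·24.7) = 1.732
  sum: 0.4234 + 1.732 → r_corr = 2.155 μm/a
  mass loss = 2.155 μm/a × 8.96 g/cm³ = 19.31 g·m⁻²·a⁻¹
zinc: f(T) = -0.071·(T−10) [T>10 °C] = -1.0437
  SO₂ term: 0.0129·6.4^0.44·exp(0.046·86-1.0437) = 0.5372
  Cl⁻ term: 0.0175·21.1^0.57·exp(0.008·86+0.085·24.7) = 1.616
  sum: 0.5372 + 1.616 → r_corr = 2.153 μm/a
  mass loss = 2.153 μm/a × 7.14 g/cm³ = 15.37 g·m⁻²·a⁻¹
Ordering by g·m⁻²·a⁻¹: copper (19.3) > zinc (15.4)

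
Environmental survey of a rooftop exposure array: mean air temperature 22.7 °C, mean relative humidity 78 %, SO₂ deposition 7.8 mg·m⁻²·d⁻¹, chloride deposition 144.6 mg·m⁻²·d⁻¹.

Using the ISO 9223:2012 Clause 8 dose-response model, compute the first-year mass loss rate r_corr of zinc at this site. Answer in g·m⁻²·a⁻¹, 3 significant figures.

r_corr = 30.7 g·m⁻²·a⁻¹

zinc: temperature factor f = -0.071·(12.7) = -0.9017
  sulphur-dioxide contribution → 0.4675 μm/a
  chloride contribution → 3.831 μm/a
  total first-year rate 4.298 μm/a
Convert to mass loss: 4.298 μm/a × 7.14 g/cm³ = 30.69 g·m⁻²·a⁻¹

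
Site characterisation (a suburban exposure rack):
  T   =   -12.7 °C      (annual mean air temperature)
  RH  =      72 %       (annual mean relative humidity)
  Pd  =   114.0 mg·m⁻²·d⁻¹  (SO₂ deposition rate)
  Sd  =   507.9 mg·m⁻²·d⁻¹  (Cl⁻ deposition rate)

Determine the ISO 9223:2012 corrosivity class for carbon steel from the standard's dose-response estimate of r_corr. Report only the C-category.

carbon steel: f(T) = +0.150·(T−10) [T≤10 °C] = -3.4050
  SO₂ term: 1.77·114.0^0.52·exp(0.02·72-3.4050) = 2.912
  Cl⁻ term: 0.102·507.9^0.62·exp(0.033·72+0.04·-12.7) = 31.44
  r_corr = 2.912 + 31.44 = 34.35 μm/a
ISO 9223 Table 2 (carbon steel): 25 < 34.3 ≤ 50 μm/a ⇒ C3

C3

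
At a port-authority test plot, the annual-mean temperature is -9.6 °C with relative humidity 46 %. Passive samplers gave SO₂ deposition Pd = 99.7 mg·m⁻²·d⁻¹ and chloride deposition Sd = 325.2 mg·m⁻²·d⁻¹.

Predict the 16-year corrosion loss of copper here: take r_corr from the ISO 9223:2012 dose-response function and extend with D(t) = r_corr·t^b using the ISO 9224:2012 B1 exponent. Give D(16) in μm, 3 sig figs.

copper: temperature factor f = +0.126·(-19.6) = -2.4696
  SO₂ term: 0.0053·99.7^0.26·exp(0.059·46-2.4696) = 0.02239
  Cl⁻ term: 0.01025·325.2^0.27·exp(0.036·46+0.049·-9.6) = 0.1599
  r_corr = 0.02239 + 0.1599 = 0.1823 μm/a
ISO 9224: D(t) = r_corr · t^b with b = 0.667 (copper, B1)
  D(16) = 0.1823 × 16^0.667 = 0.1823 × 6.355 = 1.159 μm

D(16) = 1.16 μm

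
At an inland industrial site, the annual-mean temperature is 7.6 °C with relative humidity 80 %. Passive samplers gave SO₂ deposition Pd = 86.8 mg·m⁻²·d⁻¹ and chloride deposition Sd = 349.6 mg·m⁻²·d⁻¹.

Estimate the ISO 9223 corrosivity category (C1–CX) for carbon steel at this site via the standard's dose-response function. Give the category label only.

carbon steel: f(T) = +0.150·(T−10) [T≤10 °C] = -0.3600
  SO₂ term: 1.77·86.8^0.52·exp(0.02·80-0.3600) = 62.31
  Sd branch = 0.102·Sd^0.62·e^(0.033·RH+0.04·T) = 73.14 μm/a
  r_corr = 62.31 + 73.14 = 135.4 μm/a
ISO 9223 Table 2 (carbon steel): 80 < 135 ≤ 200 μm/a ⇒ C5

C5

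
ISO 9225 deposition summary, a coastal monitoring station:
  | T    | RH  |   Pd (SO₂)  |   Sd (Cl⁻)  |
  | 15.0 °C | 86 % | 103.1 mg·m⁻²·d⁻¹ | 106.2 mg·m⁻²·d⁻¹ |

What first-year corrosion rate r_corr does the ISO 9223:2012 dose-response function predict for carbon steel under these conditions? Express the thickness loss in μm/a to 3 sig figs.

carbon steel: T>10 °C ⇒ hinge -0.054·(15.0−10) = -0.2700
  Pd branch = 1.77·Pd^0.52·e^(0.02·RH+f) = 84.06 μm/a
  Cl⁻ term: 0.102·106.2^0.62·exp(0.033·86+0.04·15.0) = 57.27
  r_corr = 84.06 + 57.27 = 141.3 μm/a

r_corr = 141 μm/a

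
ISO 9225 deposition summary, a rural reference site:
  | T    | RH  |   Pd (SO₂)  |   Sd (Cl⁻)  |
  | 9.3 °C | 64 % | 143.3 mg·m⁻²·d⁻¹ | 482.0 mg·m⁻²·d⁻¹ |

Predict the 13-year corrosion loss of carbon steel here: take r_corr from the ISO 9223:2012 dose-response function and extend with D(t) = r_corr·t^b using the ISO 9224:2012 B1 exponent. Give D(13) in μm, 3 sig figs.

carbon steel: T≤10 °C ⇒ hinge +0.150·(9.3−10) = -0.1050
  SO₂ term: 1.77·143.3^0.52·exp(0.02·64-0.1050) = 75.77
  Cl⁻ term: 0.102·482.0^0.62·exp(0.033·64+0.04·9.3) = 56.35
  r_corr = 75.77 + 56.35 = 132.1 μm/a
ISO 9224: D(t) = r_corr · t^b with b = 0.523 (carbon steel, B1)
  D(13) = 132.1 × 13^0.523 = 132.1 × 3.825 = 505.3 μm

D(13) = 505 μm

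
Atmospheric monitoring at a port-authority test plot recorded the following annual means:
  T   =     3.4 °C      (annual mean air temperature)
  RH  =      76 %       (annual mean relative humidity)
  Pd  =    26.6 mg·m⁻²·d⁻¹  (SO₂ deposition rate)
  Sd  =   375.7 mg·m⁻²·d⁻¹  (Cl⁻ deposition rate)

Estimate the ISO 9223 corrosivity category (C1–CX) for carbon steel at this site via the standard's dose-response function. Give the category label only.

carbon steel: temperature factor f = +0.150·(-6.6) = -0.9900
  Pd branch = 1.77·Pd^0.52·e^(0.02·RH+f) = 16.56 μm/a
  Cl⁻ term: 0.102·375.7^0.62·exp(0.033·76+0.04·3.4) = 56.66
  r_corr = 16.56 + 56.66 = 73.22 μm/a
Category bounds: 50…80 μm/a bracket r_corr ⇒ C4

C4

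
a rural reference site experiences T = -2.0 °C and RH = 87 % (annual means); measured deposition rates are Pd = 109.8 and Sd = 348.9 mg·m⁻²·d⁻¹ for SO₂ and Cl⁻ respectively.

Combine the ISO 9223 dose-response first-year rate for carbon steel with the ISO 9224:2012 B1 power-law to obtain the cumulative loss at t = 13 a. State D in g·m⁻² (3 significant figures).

carbon steel: temperature factor f = +0.150·(-12.0) = -1.8000
  Pd branch = 1.77·Pd^0.52·e^(0.02·RH+f) = 19.19 μm/a
  Sd branch = 0.102·Sd^0.62·e^(0.033·RH+0.04·T) = 62.69 μm/a
  sum: 19.19 + 62.69 → r_corr = 81.88 μm/a
Long-term exponent b (ISO 9224 Table 2, B1) = 0.523
  D(13) = 81.88 × 13^0.523 = 81.88 × 3.825 = 313.2 μm
  Mass loss = 313.2 μm × 7.85 g/cm³ = 2458 g·m⁻²

D(13) = 2.46e+03 g·m⁻²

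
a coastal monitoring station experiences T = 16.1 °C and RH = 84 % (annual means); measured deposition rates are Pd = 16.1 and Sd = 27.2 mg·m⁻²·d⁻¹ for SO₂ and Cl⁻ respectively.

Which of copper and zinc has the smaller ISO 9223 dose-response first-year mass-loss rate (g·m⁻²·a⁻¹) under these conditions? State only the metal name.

zinc

copper: T>10 °C ⇒ hinge -0.080·(16.1−10) = -0.4880
  SO₂ term: 0.0053·16.1^0.26·exp(0.059·84-0.4880) = 0.9517
  Sd branch = 0.01025·Sd^0.27·e^(0.036·RH+0.049·T) = 1.132 μm/a
  r_corr = 0.9517 + 1.132 = 2.084 μm/a
  mass loss = 2.084 μm/a × 8.96 g/cm³ = 18.67 g·m⁻²·a⁻¹
zinc: temperature factor f = -0.071·(6.1) = -0.4331
  Pd branch = 0.0129·Pd^0.44·e^(0.046·RH+f) = 1.354 μm/a
  Cl⁻ term: 0.0175·27.2^0.57·exp(0.008·84+0.085·16.1) = 0.885
  sum: 1.354 + 0.885 → r_corr = 2.239 μm/a
  mass loss = 2.239 μm/a × 7.14 g/cm³ = 15.99 g·m⁻²·a⁻¹
Ordering by g·m⁻²·a⁻¹: copper (18.7) > zinc (16)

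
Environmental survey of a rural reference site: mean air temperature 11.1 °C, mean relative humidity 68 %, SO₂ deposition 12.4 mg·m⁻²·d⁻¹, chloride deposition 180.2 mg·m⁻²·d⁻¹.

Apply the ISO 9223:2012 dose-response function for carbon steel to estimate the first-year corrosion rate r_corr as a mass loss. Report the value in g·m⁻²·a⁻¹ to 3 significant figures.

carbon steel: T>10 °C ⇒ hinge -0.054·(11.1−10) = -0.0594
  sulphur-dioxide contribution → 24.07 μm/a
  chloride contribution → 37.54 μm/a
  total first-year rate 61.61 μm/a
Convert to mass loss: 61.61 μm/a × 7.85 g/cm³ = 483.6 g·m⁻²·a⁻¹

r_corr = 484 g·m⁻²·a⁻¹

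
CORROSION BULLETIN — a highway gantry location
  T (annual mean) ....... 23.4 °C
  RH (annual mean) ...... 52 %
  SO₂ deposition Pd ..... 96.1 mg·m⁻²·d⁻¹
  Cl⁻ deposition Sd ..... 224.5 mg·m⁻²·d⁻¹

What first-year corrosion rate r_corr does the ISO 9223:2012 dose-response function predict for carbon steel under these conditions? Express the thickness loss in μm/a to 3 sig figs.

carbon steel: T>10 °C ⇒ hinge -0.054·(23.4−10) = -0.7236
  Pd branch = 1.77·Pd^0.52·e^(0.02·RH+f) = 26.09 μm/a
  Cl⁻ term: 0.102·224.5^0.62·exp(0.033·52+0.04·23.4) = 41.51
  r_corr = 26.09 + 41.51 = 67.59 μm/a

r_corr = 67.6 μm/a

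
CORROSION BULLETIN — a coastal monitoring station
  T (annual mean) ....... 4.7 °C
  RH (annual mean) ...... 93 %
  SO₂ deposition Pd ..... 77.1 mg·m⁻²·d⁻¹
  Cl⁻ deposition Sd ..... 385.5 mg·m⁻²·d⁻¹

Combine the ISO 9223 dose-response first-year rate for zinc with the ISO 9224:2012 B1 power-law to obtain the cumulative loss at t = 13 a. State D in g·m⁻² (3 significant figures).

D(13) = 390 g·m⁻²

zinc: f(T) = +0.038·(T−10) [T≤10 °C] = -0.2014
  sulphur-dioxide contribution → 5.144 μm/a
  chloride contribution → 1.636 μm/a
  ⇒ r_corr(zinc) = 6.78 μm/a
Power-law: D(13) = r_corr · 13^0.813
  D(13) = 6.78 × 13^0.813 = 6.78 × 8.047 = 54.56 μm
  Mass loss = 54.56 μm × 7.14 g/cm³ = 389.6 g·m⁻²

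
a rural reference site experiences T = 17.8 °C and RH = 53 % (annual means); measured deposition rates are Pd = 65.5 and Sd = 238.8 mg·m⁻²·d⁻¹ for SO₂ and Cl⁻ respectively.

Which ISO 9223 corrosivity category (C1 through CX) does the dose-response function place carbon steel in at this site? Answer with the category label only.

C4

carbon steel: f(T) = -0.054·(T−10) [T>10 °C] = -0.4212
  sulphur-dioxide contribution → 29.5 μm/a
  chloride contribution → 35.63 μm/a
  total first-year rate 65.13 μm/a
ISO 9223 Table 2 (carbon steel): 50 < 65.1 ≤ 80 μm/a ⇒ C4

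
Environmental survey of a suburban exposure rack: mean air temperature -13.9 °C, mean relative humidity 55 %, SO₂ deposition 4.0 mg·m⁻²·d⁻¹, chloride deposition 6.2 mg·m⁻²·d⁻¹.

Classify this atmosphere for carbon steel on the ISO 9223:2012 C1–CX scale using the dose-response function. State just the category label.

C2

carbon steel: temperature factor f = +0.150·(-23.9) = -3.5850
  SO₂ term: 1.77·4.0^0.52·exp(0.02·55-3.5850) = 0.3033
  Cl⁻ term: 0.102·6.2^0.62·exp(0.033·55+0.04·-13.9) = 1.113
  r_corr = 0.3033 + 1.113 = 1.417 μm/a
1.42 μm/a falls in (1.3, 25] for carbon steel → category C2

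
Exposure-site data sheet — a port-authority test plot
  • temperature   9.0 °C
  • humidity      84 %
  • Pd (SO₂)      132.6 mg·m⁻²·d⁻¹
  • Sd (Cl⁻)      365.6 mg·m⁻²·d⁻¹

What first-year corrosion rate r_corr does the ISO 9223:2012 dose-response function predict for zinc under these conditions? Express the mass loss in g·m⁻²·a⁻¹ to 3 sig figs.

r_corr = 51.5 g·m⁻²·a⁻¹

zinc: f(T) = +0.038·(T−10) [T≤10 °C] = -0.0380
  Pd branch = 0.0129·Pd^0.44·e^(0.046·RH+f) = 5.083 μm/a
  Cl⁻ term: 0.0175·365.6^0.57·exp(0.008·84+0.085·9.0) = 2.128
  r_corr = 5.083 + 2.128 = 7.211 μm/a
Convert to mass loss: 7.211 μm/a × 7.14 g/cm³ = 51.49 g·m⁻²·a⁻¹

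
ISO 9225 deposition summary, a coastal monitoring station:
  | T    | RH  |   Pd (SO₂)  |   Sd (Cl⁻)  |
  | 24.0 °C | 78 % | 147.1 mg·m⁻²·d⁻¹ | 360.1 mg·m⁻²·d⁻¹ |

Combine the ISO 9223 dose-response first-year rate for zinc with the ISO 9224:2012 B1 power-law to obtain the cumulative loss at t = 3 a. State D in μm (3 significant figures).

D(3) = 21.4 μm

zinc: T>10 °C ⇒ hinge -0.071·(24.0−10) = -0.9940
  sulphur-dioxide contribution → 1.552 μm/a
  chloride contribution → 7.197 μm/a
  total first-year rate 8.749 μm/a
ISO 9224: D(t) = r_corr · t^b with b = 0.813 (zinc, B1)
  D(3) = 8.749 × 3^0.813 = 8.749 × 2.443 = 21.37 μm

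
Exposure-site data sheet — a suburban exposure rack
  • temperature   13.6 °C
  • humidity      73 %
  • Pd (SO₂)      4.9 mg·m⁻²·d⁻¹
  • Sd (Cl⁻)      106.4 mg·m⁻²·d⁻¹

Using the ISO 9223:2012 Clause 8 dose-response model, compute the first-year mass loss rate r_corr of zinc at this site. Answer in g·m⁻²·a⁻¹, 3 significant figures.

r_corr = 14.3 g·m⁻²·a⁻¹

zinc: temperature factor f = -0.071·(3.6) = -0.2556
  SO₂ term: 0.0129·4.9^0.44·exp(0.046·73-0.2556) = 0.5776
  Sd branch = 0.0175·Sd^0.57·e^(0.008·RH+0.085·T) = 1.426 μm/a
  r_corr = 0.5776 + 1.426 = 2.003 μm/a
Convert to mass loss: 2.003 μm/a × 7.14 g/cm³ = 14.3 g·m⁻²·a⁻¹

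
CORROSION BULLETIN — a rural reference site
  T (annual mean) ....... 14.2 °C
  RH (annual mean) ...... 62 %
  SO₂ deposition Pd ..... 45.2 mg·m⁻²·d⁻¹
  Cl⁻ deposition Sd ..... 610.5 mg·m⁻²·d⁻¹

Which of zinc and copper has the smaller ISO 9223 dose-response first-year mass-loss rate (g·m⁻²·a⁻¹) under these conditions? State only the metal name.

zinc: T>10 °C ⇒ hinge -0.071·(14.2−10) = -0.2982
  sulphur-dioxide contribution → 0.8871 μm/a
  chloride contribution → 3.719 μm/a
  total first-year rate 4.607 μm/a
  mass loss = 4.607 μm/a × 7.14 g/cm³ = 32.89 g·m⁻²·a⁻¹
copper: T>10 °C ⇒ hinge -0.080·(14.2−10) = -0.3360
  sulphur-dioxide contribution → 0.3957 μm/a
  chloride contribution → 1.082 μm/a
  ⇒ r_corr(copper) = 1.478 μm/a
  mass loss = 1.478 μm/a × 8.96 g/cm³ = 13.24 g·m⁻²·a⁻¹
Ordering by g·m⁻²·a⁻¹: zinc (32.9) > copper (13.2)

copper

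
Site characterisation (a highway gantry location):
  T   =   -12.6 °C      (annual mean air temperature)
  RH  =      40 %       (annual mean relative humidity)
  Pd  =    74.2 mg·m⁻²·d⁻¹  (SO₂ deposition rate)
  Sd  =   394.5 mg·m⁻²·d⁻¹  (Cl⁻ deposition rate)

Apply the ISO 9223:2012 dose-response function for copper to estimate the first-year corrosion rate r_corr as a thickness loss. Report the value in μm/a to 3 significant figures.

r_corr = 0.127 μm/a

copper: temperature factor f = +0.126·(-22.6) = -2.8476
  sulphur-dioxide contribution → 0.009973 μm/a
  chloride contribution → 0.1172 μm/a
  total first-year rate 0.1272 μm/a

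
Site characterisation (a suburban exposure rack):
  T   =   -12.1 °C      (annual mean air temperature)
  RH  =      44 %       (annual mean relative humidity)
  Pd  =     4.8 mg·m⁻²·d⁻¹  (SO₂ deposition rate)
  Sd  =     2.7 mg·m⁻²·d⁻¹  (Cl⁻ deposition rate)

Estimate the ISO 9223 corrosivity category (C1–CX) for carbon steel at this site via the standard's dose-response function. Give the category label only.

carbon steel: T≤10 °C ⇒ hinge +0.150·(-12.1−10) = -3.3150
  SO₂ term: 1.77·4.8^0.52·exp(0.02·44-3.3150) = 0.3505
  Cl⁻ term: 0.102·2.7^0.62·exp(0.033·44+0.04·-12.1) = 0.4971
  sum: 0.3505 + 0.4971 → r_corr = 0.8476 μm/a
0.848 μm/a falls in (0, 1.3] for carbon steel → category C1

C1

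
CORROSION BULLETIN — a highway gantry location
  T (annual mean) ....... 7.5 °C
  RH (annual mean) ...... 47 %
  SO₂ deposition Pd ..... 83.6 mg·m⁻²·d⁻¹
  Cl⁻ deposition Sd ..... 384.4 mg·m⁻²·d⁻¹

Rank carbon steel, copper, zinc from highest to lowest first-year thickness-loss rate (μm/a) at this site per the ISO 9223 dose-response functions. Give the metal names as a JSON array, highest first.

["carbon steel", "zinc", "copper"]

carbon steel: T≤10 °C ⇒ hinge +0.150·(7.5−10) = -0.3750
  Pd branch = 1.77·Pd^0.52·e^(0.02·RH+f) = 31.11 μm/a
  Cl⁻ term: 0.102·384.4^0.62·exp(0.033·47+0.04·7.5) = 26
  sum: 31.11 + 26 → r_corr = 57.11 μm/a
copper: f(T) = +0.126·(T−10) [T≤10 °C] = -0.3150
  SO₂ term: 0.0053·83.6^0.26·exp(0.059·47-0.3150) = 0.1957
  Sd branch = 0.01025·Sd^0.27·e^(0.036·RH+0.049·T) = 0.4009 μm/a
  sum: 0.1957 + 0.4009 → r_corr = 0.5966 μm/a
zinc: T≤10 °C ⇒ hinge +0.038·(7.5−10) = -0.0950
  SO₂ term: 0.0129·83.6^0.44·exp(0.046·47-0.0950) = 0.7146
  Cl⁻ term: 0.0175·384.4^0.57·exp(0.008·47+0.085·7.5) = 1.434
  sum: 0.7146 + 1.434 → r_corr = 2.148 μm/a
Ordering by μm/a: carbon steel (57.1) > zinc (2.15) > copper (0.597)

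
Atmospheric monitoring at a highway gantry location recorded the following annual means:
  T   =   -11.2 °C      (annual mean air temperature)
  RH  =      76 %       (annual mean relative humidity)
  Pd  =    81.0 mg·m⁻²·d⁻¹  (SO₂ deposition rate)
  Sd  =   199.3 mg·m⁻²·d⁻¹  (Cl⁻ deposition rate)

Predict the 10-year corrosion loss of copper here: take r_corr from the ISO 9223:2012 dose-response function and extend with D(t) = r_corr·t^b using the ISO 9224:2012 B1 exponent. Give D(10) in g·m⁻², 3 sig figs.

D(10) = 20.1 g·m⁻²

copper: f(T) = +0.126·(T−10) [T≤10 °C] = -2.6712
  SO₂ term: 0.0053·81.0^0.26·exp(0.059·76-2.6712) = 0.1018
  Cl⁻ term: 0.01025·199.3^0.27·exp(0.036·76+0.049·-11.2) = 0.3815
  sum: 0.1018 + 0.3815 → r_corr = 0.4833 μm/a
Long-term exponent b (ISO 9224 Table 2, B1) = 0.667
  D(10) = 0.4833 × 10^0.667 = 0.4833 × 4.645 = 2.245 μm
  Mass loss = 2.245 μm × 8.96 g/cm³ = 20.11 g·m⁻²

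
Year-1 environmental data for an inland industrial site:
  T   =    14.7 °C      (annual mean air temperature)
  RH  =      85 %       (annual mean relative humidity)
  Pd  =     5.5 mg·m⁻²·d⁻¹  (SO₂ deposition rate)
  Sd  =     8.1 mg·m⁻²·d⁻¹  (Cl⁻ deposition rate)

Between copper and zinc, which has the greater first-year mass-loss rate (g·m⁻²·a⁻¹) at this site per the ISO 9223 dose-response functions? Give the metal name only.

copper

copper: temperature factor f = -0.080·(4.7) = -0.3760
  SO₂ term: 0.0053·5.5^0.26·exp(0.059·85-0.3760) = 0.854
  Sd branch = 0.01025·Sd^0.27·e^(0.036·RH+0.049·T) = 0.7903 μm/a
  sum: 0.854 + 0.7903 → r_corr = 1.644 μm/a
  mass loss = 1.644 μm/a × 8.96 g/cm³ = 14.73 g·m⁻²·a⁻¹
zinc: temperature factor f = -0.071·(4.7) = -0.3337
  SO₂ term: 0.0129·5.5^0.44·exp(0.046·85-0.3337) = 0.9762
  Cl⁻ term: 0.0175·8.1^0.57·exp(0.008·85+0.085·14.7) = 0.3971
  sum: 0.9762 + 0.3971 → r_corr = 1.373 μm/a
  mass loss = 1.373 μm/a × 7.14 g/cm³ = 9.805 g·m⁻²·a⁻¹
Ordering by g·m⁻²·a⁻¹: copper (14.7) > zinc (9.8)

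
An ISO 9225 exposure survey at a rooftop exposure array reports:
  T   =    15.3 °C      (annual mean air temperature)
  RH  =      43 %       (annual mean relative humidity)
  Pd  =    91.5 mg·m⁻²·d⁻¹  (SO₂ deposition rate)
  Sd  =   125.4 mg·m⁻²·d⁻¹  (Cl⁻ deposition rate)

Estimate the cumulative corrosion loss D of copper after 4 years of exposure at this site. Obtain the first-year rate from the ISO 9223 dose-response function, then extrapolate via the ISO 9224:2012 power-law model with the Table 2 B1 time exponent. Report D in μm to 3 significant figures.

copper: temperature factor f = -0.080·(5.3) = -0.4240
  sulphur-dioxide contribution → 0.1419 μm/a
  chloride contribution → 0.376 μm/a
  ⇒ r_corr(copper) = 0.5178 μm/a
Power-law: D(4) = r_corr · 4^0.667
  D(4) = 0.5178 × 4^0.667 = 0.5178 × 2.521 = 1.305 μm

D(4) = 1.31 μm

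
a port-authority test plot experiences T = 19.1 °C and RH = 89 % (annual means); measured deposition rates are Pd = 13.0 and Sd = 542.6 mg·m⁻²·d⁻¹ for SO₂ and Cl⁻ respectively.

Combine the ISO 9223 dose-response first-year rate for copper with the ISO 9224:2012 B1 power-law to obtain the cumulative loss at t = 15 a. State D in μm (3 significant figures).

copper: T>10 °C ⇒ hinge -0.080·(19.1−10) = -0.7280
  sulphur-dioxide contribution → 0.9511 μm/a
  chloride contribution → 3.523 μm/a
  total first-year rate 4.475 μm/a
Long-term exponent b (ISO 9224 Table 2, B1) = 0.667
  D(15) = 4.475 × 15^0.667 = 4.475 × 6.088 = 27.24 μm

D(15) = 27.2 μm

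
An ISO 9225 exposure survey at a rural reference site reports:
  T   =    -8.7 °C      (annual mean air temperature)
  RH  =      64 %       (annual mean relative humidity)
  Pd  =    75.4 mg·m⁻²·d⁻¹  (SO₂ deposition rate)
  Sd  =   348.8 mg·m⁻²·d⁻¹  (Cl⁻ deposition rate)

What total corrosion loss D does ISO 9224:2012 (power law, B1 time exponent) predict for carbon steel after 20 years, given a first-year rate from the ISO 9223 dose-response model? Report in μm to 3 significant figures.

D(20) = 125 μm

carbon steel: f(T) = +0.150·(T−10) [T≤10 °C] = -2.8050
  SO₂ term: 1.77·75.4^0.52·exp(0.02·64-2.8050) = 3.647
  Sd branch = 0.102·Sd^0.62·e^(0.033·RH+0.04·T) = 22.44 μm/a
  r_corr = 3.647 + 22.44 = 26.09 μm/a
Long-term exponent b (ISO 9224 Table 2, B1) = 0.523
  D(20) = 26.09 × 20^0.523 = 26.09 × 4.791 = 125 μm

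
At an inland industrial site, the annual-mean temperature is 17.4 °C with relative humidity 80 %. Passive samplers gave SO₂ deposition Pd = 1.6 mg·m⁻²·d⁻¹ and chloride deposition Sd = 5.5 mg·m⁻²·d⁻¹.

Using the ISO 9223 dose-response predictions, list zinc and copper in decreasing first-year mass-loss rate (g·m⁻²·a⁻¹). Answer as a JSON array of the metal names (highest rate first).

zinc: f(T) = -0.071·(T−10) [T>10 °C] = -0.5254
  Pd branch = 0.0129·Pd^0.44·e^(0.046·RH+f) = 0.3719 μm/a
  Sd branch = 0.0175·Sd^0.57·e^(0.008·RH+0.085·T) = 0.3849 μm/a
  r_corr = 0.3719 + 0.3849 = 0.7568 μm/a
  mass loss = 0.7568 μm/a × 7.14 g/cm³ = 5.403 g·m⁻²·a⁻¹
copper: temperature factor f = -0.080·(7.4) = -0.5920
  SO₂ term: 0.0053·1.6^0.26·exp(0.059·80-0.5920) = 0.3716
  Sd branch = 0.01025·Sd^0.27·e^(0.036·RH+0.049·T) = 0.6787 μm/a
  r_corr = 0.3716 + 0.6787 = 1.05 μm/a
  mass loss = 1.05 μm/a × 8.96 g/cm³ = 9.411 g·m⁻²·a⁻¹
Ordering by g·m⁻²·a⁻¹: copper (9.41) > zinc (5.4)

["copper", "zinc"]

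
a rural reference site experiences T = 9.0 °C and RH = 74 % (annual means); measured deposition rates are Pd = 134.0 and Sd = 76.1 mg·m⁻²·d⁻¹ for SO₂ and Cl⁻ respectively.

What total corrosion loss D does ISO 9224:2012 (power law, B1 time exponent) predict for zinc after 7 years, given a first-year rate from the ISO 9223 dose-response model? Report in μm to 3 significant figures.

D(7) = 19.6 μm

zinc: T≤10 °C ⇒ hinge +0.038·(9.0−10) = -0.0380
  sulphur-dioxide contribution → 3.224 μm/a
  chloride contribution → 0.8031 μm/a
  total first-year rate 4.027 μm/a
Power-law: D(7) = r_corr · 7^0.813
  D(7) = 4.027 × 7^0.813 = 4.027 × 4.865 = 19.59 μm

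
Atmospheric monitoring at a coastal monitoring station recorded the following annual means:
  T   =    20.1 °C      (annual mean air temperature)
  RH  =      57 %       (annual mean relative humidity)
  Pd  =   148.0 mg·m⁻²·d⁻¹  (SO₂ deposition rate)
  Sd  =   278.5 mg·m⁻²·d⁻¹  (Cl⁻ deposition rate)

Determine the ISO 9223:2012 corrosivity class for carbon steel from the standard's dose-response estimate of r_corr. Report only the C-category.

C5

carbon steel: f(T) = -0.054·(T−10) [T>10 °C] = -0.5454
  SO₂ term: 1.77·148.0^0.52·exp(0.02·57-0.5454) = 43.13
  Cl⁻ term: 0.102·278.5^0.62·exp(0.033·57+0.04·20.1) = 49.03
  r_corr = 43.13 + 49.03 = 92.16 μm/a
Category bounds: 80…200 μm/a bracket r_corr ⇒ C5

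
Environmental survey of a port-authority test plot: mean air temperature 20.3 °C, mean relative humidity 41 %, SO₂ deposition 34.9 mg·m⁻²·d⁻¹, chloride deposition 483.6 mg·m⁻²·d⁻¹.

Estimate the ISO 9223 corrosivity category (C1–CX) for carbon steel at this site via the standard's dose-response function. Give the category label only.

C4

carbon steel: f(T) = -0.054·(T−10) [T>10 °C] = -0.5562
  Pd branch = 1.77·Pd^0.52·e^(0.02·RH+f) = 14.62 μm/a
  Cl⁻ term: 0.102·483.6^0.62·exp(0.033·41+0.04·20.3) = 41.04
  r_corr = 14.62 + 41.04 = 55.66 μm/a
55.7 μm/a falls in (50, 80] for carbon steel → category C4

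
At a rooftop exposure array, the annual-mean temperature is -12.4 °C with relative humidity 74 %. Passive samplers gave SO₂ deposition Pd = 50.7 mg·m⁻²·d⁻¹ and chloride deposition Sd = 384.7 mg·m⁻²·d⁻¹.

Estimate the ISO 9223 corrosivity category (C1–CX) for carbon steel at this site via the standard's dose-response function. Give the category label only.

carbon steel: T≤10 °C ⇒ hinge +0.150·(-12.4−10) = -3.3600
  Pd branch = 1.77·Pd^0.52·e^(0.02·RH+f) = 2.08 μm/a
  Cl⁻ term: 0.102·384.7^0.62·exp(0.033·74+0.04·-12.4) = 28.61
  r_corr = 2.08 + 28.61 = 30.69 μm/a
30.7 μm/a falls in (25, 50] for carbon steel → category C3

C3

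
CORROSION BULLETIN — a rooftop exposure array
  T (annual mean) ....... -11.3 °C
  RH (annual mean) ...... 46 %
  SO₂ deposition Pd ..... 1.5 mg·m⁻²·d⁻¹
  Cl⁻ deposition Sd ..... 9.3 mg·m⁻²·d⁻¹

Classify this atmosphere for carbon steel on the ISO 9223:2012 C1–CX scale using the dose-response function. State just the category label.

carbon steel: T≤10 °C ⇒ hinge +0.150·(-11.3−10) = -3.1950
  Pd branch = 1.77·Pd^0.52·e^(0.02·RH+f) = 0.2247 μm/a
  Sd branch = 0.102·Sd^0.62·e^(0.033·RH+0.04·T) = 1.18 μm/a
  sum: 0.2247 + 1.18 → r_corr = 1.405 μm/a
Category bounds: 1.3…25 μm/a bracket r_corr ⇒ C2

C2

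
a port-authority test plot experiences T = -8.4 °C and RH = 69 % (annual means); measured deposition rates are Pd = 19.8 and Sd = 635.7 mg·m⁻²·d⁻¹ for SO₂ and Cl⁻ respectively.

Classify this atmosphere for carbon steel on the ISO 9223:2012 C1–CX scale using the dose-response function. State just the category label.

C3

carbon steel: f(T) = +0.150·(T−10) [T≤10 °C] = -2.7600
  Pd branch = 1.77·Pd^0.52·e^(0.02·RH+f) = 2.103 μm/a
  Cl⁻ term: 0.102·635.7^0.62·exp(0.033·69+0.04·-8.4) = 38.87
  sum: 2.103 + 38.87 → r_corr = 40.97 μm/a
Category bounds: 25…50 μm/a bracket r_corr ⇒ C3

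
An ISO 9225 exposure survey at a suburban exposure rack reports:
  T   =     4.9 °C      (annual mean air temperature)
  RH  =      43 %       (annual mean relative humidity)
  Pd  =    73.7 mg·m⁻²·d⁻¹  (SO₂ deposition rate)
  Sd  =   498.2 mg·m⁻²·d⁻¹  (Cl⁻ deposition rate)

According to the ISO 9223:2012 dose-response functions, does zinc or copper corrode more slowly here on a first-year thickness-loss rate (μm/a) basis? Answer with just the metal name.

zinc: f(T) = +0.038·(T−10) [T≤10 °C] = -0.1938
  SO₂ term: 0.0129·73.7^0.44·exp(0.046·43-0.1938) = 0.5095
  Cl⁻ term: 0.0175·498.2^0.57·exp(0.008·43+0.085·4.9) = 1.291
  r_corr = 0.5095 + 1.291 = 1.8 μm/a
copper: T≤10 °C ⇒ hinge +0.126·(4.9−10) = -0.6426
  SO₂ term: 0.0053·73.7^0.26·exp(0.059·43-0.6426) = 0.1078
  Cl⁻ term: 0.01025·498.2^0.27·exp(0.036·43+0.049·4.9) = 0.3278
  sum: 0.1078 + 0.3278 → r_corr = 0.4356 μm/a
Ordering by μm/a: zinc (1.8) > copper (0.436)

copper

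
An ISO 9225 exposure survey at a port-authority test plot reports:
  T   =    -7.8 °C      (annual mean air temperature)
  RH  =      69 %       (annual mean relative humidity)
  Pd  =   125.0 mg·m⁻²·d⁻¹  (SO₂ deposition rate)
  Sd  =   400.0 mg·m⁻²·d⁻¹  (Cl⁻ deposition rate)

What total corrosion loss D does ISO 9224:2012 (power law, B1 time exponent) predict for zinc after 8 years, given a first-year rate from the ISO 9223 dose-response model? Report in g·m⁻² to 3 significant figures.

D(8) = 69.2 g·m⁻²

zinc: T≤10 °C ⇒ hinge +0.038·(-7.8−10) = -0.6764
  Pd branch = 0.0129·Pd^0.44·e^(0.046·RH+f) = 1.312 μm/a
  Sd branch = 0.0175·Sd^0.57·e^(0.008·RH+0.085·T) = 0.4764 μm/a
  r_corr = 1.312 + 0.4764 = 1.788 μm/a
Long-term exponent b (ISO 9224 Table 2, B1) = 0.813
  D(8) = 1.788 × 8^0.813 = 1.788 × 5.423 = 9.698 μm
  Mass loss = 9.698 μm × 7.14 g/cm³ = 69.24 g·m⁻²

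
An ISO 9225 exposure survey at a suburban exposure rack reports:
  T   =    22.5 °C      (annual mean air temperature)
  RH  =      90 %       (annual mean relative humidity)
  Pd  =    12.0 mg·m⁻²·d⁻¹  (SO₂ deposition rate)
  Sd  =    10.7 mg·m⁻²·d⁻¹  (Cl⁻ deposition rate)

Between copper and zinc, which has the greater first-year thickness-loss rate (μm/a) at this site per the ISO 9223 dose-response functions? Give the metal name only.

copper: T>10 °C ⇒ hinge -0.080·(22.5−10) = -1.0000
  Pd branch = 0.0053·Pd^0.26·e^(0.059·RH+f) = 0.7528 μm/a
  Cl⁻ term: 0.01025·10.7^0.27·exp(0.036·90+0.049·22.5) = 1.495
  r_corr = 0.7528 + 1.495 = 2.248 μm/a
zinc: T>10 °C ⇒ hinge -0.071·(22.5−10) = -0.8875
  Pd branch = 0.0129·Pd^0.44·e^(0.046·RH+f) = 0.9953 μm/a
  Cl⁻ term: 0.0175·10.7^0.57·exp(0.008·90+0.085·22.5) = 0.9399
  r_corr = 0.9953 + 0.9399 = 1.935 μm/a
Ordering by μm/a: copper (2.25) > zinc (1.94)

copper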